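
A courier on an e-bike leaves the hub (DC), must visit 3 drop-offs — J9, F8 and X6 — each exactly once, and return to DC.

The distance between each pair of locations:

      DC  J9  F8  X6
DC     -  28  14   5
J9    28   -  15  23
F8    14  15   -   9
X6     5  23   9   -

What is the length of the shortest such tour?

There are 3 distinct closed tours to check (reversals are equivalent).
DC→J9→F8→X6→DC: 28+15+9+5 = 57
DC→J9→X6→F8→DC: 28+23+9+14 = 74
DC→F8→J9→X6→DC: 14+15+23+5 = 57
The minimum is 57.
One optimal route: DC → J9 → F8 → X6 → DC (or its reverse).

57 — the shortest possible round trip.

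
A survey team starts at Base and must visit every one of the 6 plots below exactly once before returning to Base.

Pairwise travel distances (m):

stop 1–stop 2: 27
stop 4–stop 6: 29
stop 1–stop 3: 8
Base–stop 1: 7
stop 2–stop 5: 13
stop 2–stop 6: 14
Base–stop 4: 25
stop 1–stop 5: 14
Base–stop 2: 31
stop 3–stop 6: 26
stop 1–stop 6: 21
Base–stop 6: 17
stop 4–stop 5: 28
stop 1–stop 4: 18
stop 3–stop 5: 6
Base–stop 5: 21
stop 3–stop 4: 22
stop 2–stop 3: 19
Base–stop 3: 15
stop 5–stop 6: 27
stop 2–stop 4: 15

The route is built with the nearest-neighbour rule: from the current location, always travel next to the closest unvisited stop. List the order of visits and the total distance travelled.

From Base: distances to unvisited — stop 1=7, stop 3=15, stop 6=17, stop 5=21, stop 4=25, stop 2=31. Nearest is stop 1 (7).
From stop 1: distances to unvisited — stop 3=8, stop 5=14, stop 4=18, stop 6=21, stop 2=27. Nearest is stop 3 (8).
From stop 3: distances to unvisited — stop 5=6, stop 2=19, stop 4=22, stop 6=26. Nearest is stop 5 (6).
From stop 5: distances to unvisited — stop 2=13, stop 6=27, stop 4=28. Nearest is stop 2 (13).
From stop 2: distances to unvisited — stop 6=14, stop 4=15. Nearest is stop 6 (14).
From stop 6: distances to unvisited — stop 4=29. Nearest is stop 4 (29).
Return stop 4→Base: 25.
Total = 7 + 8 + 6 + 13 + 14 + 29 + 25 = 102.

Total distance 102 m via the nearest-neighbour route Base → stop 1 → stop 3 → stop 5 → stop 2 → stop 6 → stop 4 → Base.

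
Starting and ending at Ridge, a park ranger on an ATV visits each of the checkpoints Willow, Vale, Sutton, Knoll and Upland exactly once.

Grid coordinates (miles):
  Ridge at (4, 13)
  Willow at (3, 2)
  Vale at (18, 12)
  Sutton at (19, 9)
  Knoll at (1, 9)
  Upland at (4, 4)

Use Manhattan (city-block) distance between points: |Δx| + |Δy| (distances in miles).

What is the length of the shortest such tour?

Minimum total distance: 58 miles.

With 5 stops there are 5!/2 = 60 distinct round trips (a route and its reverse cost the same).
Ridge→Willow→Vale→Sutton→Knoll→Upland→Ridge: 12+25+4+18+8+9 = 76
Ridge→Willow→Vale→Sutton→Upland→Knoll→Ridge: 12+25+4+20+8+7 = 76
Ridge→Willow→Vale→Knoll→Sutton→Upland→Ridge: 12+25+20+18+20+9 = 104
Ridge→Willow→Vale→Knoll→Upland→Sutton→Ridge: 12+25+20+8+20+19 = 104
Ridge→Willow→Vale→Upland→Sutton→Knoll→Ridge: 12+25+22+20+18+7 = 104
Ridge→Willow→Vale→Upland→Knoll→Sutton→Ridge: 12+25+22+8+18+19 = 104
Ridge→Willow→Sutton→Vale→Knoll→Upland→Ridge: 12+23+4+20+8+9 = 76
Ridge→Willow→Sutton→Vale→Upland→Knoll→Ridge: 12+23+4+22+8+7 = 76
Ridge→Willow→Sutton→Knoll→Vale→Upland→Ridge: 12+23+18+20+22+9 = 104
Ridge→Willow→Sutton→Knoll→Upland→Vale→Ridge: 12+23+18+8+22+15 = 98
Ridge→Willow→Sutton→Upland→Vale→Knoll→Ridge: 12+23+20+22+20+7 = 104
Ridge→Willow→Sutton→Upland→Knoll→Vale→Ridge: 12+23+20+8+20+15 = 98
Ridge→Willow→Knoll→Vale→Sutton→Upland→Ridge: 12+9+20+4+20+9 = 74
Ridge→Willow→Knoll→Vale→Upland→Sutton→Ridge: 12+9+20+22+20+19 = 102
… (46 more)
Ridge→Vale→Sutton→Knoll→Willow→Upland→Ridge: 15+4+18+9+3+9 = 58  ← best
The minimum is 58.
One optimal route: Ridge → Vale → Sutton → Knoll → Willow → Upland → Ridge (or its reverse).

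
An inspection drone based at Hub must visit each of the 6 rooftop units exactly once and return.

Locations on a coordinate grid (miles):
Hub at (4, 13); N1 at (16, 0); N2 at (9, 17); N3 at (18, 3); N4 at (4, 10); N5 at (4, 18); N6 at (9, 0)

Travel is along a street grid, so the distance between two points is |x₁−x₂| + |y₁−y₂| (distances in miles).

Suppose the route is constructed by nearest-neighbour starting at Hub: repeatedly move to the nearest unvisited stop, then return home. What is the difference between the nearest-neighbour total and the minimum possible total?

The nearest-neighbour route is 6 miles longer than optimal.

From Hub: N4=3, N5=5, N2=9, N6=18, N3=24, N1=25 → choose N4 (3).
From N4: N5=8, N2=12, N6=15, N3=21, N1=22 → choose N5 (8).
From N5: N2=6, N6=23, N3=29, N1=30 → choose N2 (6).
From N2: N6=17, N3=23, N1=24 → choose N6 (17).
From N6: N1=7, N3=12 → choose N1 (7).
From N1: N3=5 → choose N3 (5).
NN route Hub → N4 → N5 → N2 → N6 → N1 → N3 → Hub costs 70.
Optimal: Hub → N4 → N3 → N1 → N6 → N2 → N5 → Hub costs 64 (by enumerating all 360 distinct tours).
Excess = 70 − 64 = 6.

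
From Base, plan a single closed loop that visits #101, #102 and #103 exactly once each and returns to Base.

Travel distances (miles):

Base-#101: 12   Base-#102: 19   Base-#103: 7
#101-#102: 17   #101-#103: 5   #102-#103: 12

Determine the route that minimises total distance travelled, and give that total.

There are 3 distinct closed tours to check (reversals are equivalent).
Base → #101 → #102 → #103 → Base: 12+17+12+7 = 48
Base → #101 → #103 → #102 → Base: 12+5+12+19 = 48
Base → #102 → #101 → #103 → Base: 19+17+5+7 = 48
The minimum is 48.
One optimal route: Base → #101 → #102 → #103 → Base (or its reverse).

Minimum total distance: 48 miles.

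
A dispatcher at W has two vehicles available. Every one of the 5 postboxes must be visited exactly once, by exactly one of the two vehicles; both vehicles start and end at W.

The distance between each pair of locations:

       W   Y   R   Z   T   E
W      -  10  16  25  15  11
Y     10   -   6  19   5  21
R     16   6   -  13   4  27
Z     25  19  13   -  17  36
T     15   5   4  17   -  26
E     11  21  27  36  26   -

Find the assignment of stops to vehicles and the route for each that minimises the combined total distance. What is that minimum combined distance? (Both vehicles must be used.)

Try each way of splitting the stops between the two vehicles (each non-empty) and, for each split, find the best tour for each vehicle:
  {Y} + {R, Z, T, E}: 20 + 79 = 99
  {R} + {Y, Z, T, E}: 32 + 79 = 111
  {Y, R} + {Z, T, E}: 32 + 79 = 111
  {Z} + {Y, R, T, E}: 50 + 57 = 107
  {Y, Z} + {R, T, E}: 54 + 57 = 111
  {R, Z} + {Y, T, E}: 54 + 52 = 106
  … (15 splits in total)
  {Y, R, Z, T} + {E}: 57 + 22 = 79  ← best
Best: vehicle 1 W → Y → T → R → Z → W = 57; vehicle 2 W → E → W = 22; combined 79.

79 — the smallest possible combined total.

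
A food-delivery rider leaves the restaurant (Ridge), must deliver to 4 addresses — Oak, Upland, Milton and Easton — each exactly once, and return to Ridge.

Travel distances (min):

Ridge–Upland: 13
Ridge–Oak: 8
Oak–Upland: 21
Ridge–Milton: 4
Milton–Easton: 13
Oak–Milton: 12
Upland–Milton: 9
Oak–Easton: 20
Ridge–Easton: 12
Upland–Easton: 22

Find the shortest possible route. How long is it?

Minimum total distance: 63 min.

There are 12 distinct closed tours to check (reversals are equivalent).
Ridge→Oak→Upland→Milton→Easton→Ridge: 8+21+9+13+12 = 63
Ridge→Oak→Upland→Easton→Milton→Ridge: 8+21+22+13+4 = 68
Ridge→Oak→Milton→Upland→Easton→Ridge: 8+12+9+22+12 = 63
Ridge→Oak→Milton→Easton→Upland→Ridge: 8+12+13+22+13 = 68
Ridge→Oak→Easton→Upland→Milton→Ridge: 8+20+22+9+4 = 63
Ridge→Oak→Easton→Milton→Upland→Ridge: 8+20+13+9+13 = 63
Ridge→Upland→Oak→Milton→Easton→Ridge: 13+21+12+13+12 = 71
Ridge→Upland→Oak→Easton→Milton→Ridge: 13+21+20+13+4 = 71
Ridge→Upland→Milton→Oak→Easton→Ridge: 13+9+12+20+12 = 66
Ridge→Upland→Easton→Oak→Milton→Ridge: 13+22+20+12+4 = 71
Ridge→Milton→Oak→Upland→Easton→Ridge: 4+12+21+22+12 = 71
Ridge→Milton→Upland→Oak→Easton→Ridge: 4+9+21+20+12 = 66
The minimum is 63.
One optimal route: Ridge → Oak → Upland → Milton → Easton → Ridge (or its reverse).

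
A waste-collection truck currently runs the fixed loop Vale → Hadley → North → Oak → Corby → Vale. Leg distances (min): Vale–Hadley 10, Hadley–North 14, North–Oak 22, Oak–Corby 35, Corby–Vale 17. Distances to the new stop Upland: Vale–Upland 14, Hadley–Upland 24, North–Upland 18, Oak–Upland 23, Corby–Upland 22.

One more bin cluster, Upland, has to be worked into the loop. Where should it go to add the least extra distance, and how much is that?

Minimum extra distance: 10 min, inserting Upland between Oak and Corby.

Insertion cost between consecutive stops i–j is d(i,Upland) + d(Upland,j) − d(i,j):
  between Vale and Hadley: 14 + 24 − 10 = 28
  between Hadley and North: 24 + 18 − 14 = 28
  between North and Oak: 18 + 23 − 22 = 19
  between Oak and Corby: 23 + 22 − 35 = 10
  between Corby and Vale: 22 + 14 − 17 = 19
Cheapest insertion is between Oak and Corby, adding 10.
New total = 98 + 10 = 108.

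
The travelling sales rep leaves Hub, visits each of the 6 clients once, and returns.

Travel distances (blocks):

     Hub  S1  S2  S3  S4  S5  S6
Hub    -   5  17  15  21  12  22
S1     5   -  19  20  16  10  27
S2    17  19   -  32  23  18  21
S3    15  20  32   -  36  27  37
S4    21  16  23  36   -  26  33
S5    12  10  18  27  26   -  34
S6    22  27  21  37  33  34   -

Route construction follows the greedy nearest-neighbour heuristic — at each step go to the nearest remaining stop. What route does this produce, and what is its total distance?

Hub → [S1:5 / S5:12 / S3:15 / S2:17 / S4:21 / S6:22] → S1 (5)
S1 → [S5:10 / S4:16 / S2:19 / S3:20 / S6:27] → S5 (10)
S5 → [S2:18 / S4:26 / S3:27 / S6:34] → S2 (18)
S2 → [S6:21 / S4:23 / S3:32] → S6 (21)
S6 → [S4:33 / S3:37] → S4 (33)
S4 → [S3:36] → S3 (36)
Return S3→Hub: 15.
Total = 5 + 10 + 18 + 21 + 33 + 36 + 15 = 138.

Total distance 138 blocks via the nearest-neighbour route Hub → S1 → S5 → S2 → S6 → S4 → S3 → Hub.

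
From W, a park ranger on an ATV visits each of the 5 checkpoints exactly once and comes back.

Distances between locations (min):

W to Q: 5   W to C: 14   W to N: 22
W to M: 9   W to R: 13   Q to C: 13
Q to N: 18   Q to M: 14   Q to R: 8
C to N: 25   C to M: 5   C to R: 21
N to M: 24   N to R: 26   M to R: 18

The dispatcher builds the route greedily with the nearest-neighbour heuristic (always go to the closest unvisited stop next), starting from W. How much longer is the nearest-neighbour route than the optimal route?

From W: Q=5, M=9, R=13, C=14, N=22 → choose Q (5).
From Q: R=8, C=13, M=14, N=18 → choose R (8).
From R: M=18, C=21, N=26 → choose M (18).
From M: C=5, N=24 → choose C (5).
From C: N=25 → choose N (25).
NN route W → Q → R → M → C → N → W costs 83.
Optimal: W → Q → R → N → C → M → W costs 78 (by enumerating all 60 distinct tours).
Excess = 83 − 78 = 5.

The nearest-neighbour route is 5 min longer than optimal.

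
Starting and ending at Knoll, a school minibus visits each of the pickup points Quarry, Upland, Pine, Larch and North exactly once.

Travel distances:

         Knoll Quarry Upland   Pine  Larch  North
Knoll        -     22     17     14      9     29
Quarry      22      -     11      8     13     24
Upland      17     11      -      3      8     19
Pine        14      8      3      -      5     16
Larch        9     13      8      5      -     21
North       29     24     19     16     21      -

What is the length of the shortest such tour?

Minimum total distance: 81.

Knoll → Quarry → Upland → Pine → Larch → North → Knoll: 22+11+3+5+21+29 = 91
Knoll → Quarry → Upland → Pine → North → Larch → Knoll: 22+11+3+16+21+9 = 82
Knoll → Quarry → Upland → Larch → Pine → North → Knoll: 22+11+8+5+16+29 = 91
Knoll → Quarry → Upland → Larch → North → Pine → Knoll: 22+11+8+21+16+14 = 92
Knoll → Quarry → Upland → North → Pine → Larch → Knoll: 22+11+19+16+5+9 = 82
Knoll → Quarry → Upland → North → Larch → Pine → Knoll: 22+11+19+21+5+14 = 92
Knoll → Quarry → Pine → Upland → Larch → North → Knoll: 22+8+3+8+21+29 = 91
Knoll → Quarry → Pine → Upland → North → Larch → Knoll: 22+8+3+19+21+9 = 82
Knoll → Quarry → Pine → Larch → Upland → North → Knoll: 22+8+5+8+19+29 = 91
Knoll → Quarry → Pine → Larch → North → Upland → Knoll: 22+8+5+21+19+17 = 92
Knoll → Quarry → Pine → North → Upland → Larch → Knoll: 22+8+16+19+8+9 = 82
Knoll → Quarry → Pine → North → Larch → Upland → Knoll: 22+8+16+21+8+17 = 92
Knoll → Quarry → Larch → Upland → Pine → North → Knoll: 22+13+8+3+16+29 = 91
Knoll → Quarry → Larch → Upland → North → Pine → Knoll: 22+13+8+19+16+14 = 92
… (46 more)
Knoll → Larch → Quarry → Upland → Pine → North → Knoll: 9+13+11+3+16+29 = 81  ← best
The minimum is 81.
One optimal route: Knoll → Larch → Quarry → Upland → Pine → North → Knoll (or its reverse).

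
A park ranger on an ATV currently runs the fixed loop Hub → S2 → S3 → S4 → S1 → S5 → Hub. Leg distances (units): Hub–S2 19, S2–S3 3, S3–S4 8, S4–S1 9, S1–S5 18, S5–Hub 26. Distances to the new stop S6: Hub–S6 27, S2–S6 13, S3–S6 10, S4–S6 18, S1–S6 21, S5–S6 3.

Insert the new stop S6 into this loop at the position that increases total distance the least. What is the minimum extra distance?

Insertion cost between consecutive stops i–j is d(i,S6) + d(S6,j) − d(i,j):
  between Hub and S2: 27 + 13 − 19 = 21
  between S2 and S3: 13 + 10 − 3 = 20
  between S3 and S4: 10 + 18 − 8 = 20
  between S4 and S1: 18 + 21 − 9 = 30
  between S1 and S5: 21 + 3 − 18 = 6
  between S5 and Hub: 3 + 27 − 26 = 4
Cheapest insertion is between S5 and Hub, adding 4.
New total = 83 + 4 = 87.

Adding 4 by placing S6 on the S5–Hub leg.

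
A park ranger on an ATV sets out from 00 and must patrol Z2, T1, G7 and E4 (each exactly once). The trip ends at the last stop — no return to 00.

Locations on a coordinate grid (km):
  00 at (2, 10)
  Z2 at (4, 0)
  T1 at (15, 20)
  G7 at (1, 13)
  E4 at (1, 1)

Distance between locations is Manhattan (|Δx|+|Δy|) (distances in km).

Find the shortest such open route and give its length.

There are 4! = 24 possible orderings.
00 - Z2 - T1 - G7 - E4: 12+31+21+12 = 76
00 - Z2 - T1 - E4 - G7: 12+31+33+12 = 88
00 - Z2 - G7 - T1 - E4: 12+16+21+33 = 82
00 - Z2 - G7 - E4 - T1: 12+16+12+33 = 73
00 - Z2 - E4 - T1 - G7: 12+4+33+21 = 70
00 - Z2 - E4 - G7 - T1: 12+4+12+21 = 49
00 - T1 - Z2 - G7 - E4: 23+31+16+12 = 82
00 - T1 - Z2 - E4 - G7: 23+31+4+12 = 70
00 - T1 - G7 - Z2 - E4: 23+21+16+4 = 64
00 - T1 - G7 - E4 - Z2: 23+21+12+4 = 60
00 - T1 - E4 - Z2 - G7: 23+33+4+16 = 76
00 - T1 - E4 - G7 - Z2: 23+33+12+16 = 84
00 - G7 - Z2 - T1 - E4: 4+16+31+33 = 84
00 - G7 - Z2 - E4 - T1: 4+16+4+33 = 57
… (10 more)
The minimum is 49.
One shortest path: 00 → Z2 → E4 → G7 → T1.

Shortest open route: 49 km.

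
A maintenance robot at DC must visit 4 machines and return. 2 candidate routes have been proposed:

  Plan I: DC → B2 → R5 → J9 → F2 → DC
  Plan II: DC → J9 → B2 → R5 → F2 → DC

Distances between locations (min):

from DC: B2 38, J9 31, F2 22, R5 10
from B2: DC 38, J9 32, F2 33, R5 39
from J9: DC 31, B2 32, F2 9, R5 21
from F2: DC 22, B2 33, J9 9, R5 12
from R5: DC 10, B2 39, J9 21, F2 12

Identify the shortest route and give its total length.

Shortest is Plan I, total 129 min.

Plan I: 38 + 39 + 21 + 9 + 22 = 129
Plan II: 31 + 32 + 39 + 12 + 22 = 136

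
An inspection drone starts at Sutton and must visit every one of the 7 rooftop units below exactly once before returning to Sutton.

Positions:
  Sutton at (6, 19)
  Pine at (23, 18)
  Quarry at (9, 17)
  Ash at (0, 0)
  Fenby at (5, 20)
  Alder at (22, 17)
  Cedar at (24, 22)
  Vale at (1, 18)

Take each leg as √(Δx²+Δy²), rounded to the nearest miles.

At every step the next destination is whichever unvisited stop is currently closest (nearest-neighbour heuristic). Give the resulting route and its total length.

84 miles along Sutton → Fenby → Vale → Quarry → Alder → Pine → Cedar → Ash → Sutton.

Sutton → [Fenby:1 / Quarry:4 / Vale:5 / Alder:16 / Pine:17 / Cedar:18 / Ash:20] → Fenby (1)
Fenby → [Vale:4 / Quarry:5 / Alder:17 / Pine:18 / Cedar:19 / Ash:21] → Vale (4)
Vale → [Quarry:8 / Ash:18 / Alder:21 / Pine:22 / Cedar:23] → Quarry (8)
Quarry → [Alder:13 / Pine:14 / Cedar:16 / Ash:19] → Alder (13)
Alder → [Pine:1 / Cedar:5 / Ash:28] → Pine (1)
Pine → [Cedar:4 / Ash:29] → Cedar (4)
Cedar → [Ash:33] → Ash (33)
Return Ash→Sutton: 20.
Total = 1 + 4 + 8 + 13 + 1 + 4 + 33 + 20 = 84.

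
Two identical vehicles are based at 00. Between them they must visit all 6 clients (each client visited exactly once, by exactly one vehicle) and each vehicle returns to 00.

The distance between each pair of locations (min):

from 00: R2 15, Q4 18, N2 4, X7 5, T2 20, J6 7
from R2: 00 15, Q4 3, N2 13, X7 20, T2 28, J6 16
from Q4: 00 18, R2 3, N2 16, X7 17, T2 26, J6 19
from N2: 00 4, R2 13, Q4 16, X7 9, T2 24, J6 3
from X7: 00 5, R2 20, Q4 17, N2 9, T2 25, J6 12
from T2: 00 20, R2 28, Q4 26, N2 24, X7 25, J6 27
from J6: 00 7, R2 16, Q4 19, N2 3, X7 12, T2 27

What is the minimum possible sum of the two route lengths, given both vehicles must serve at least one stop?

There are 2^5 − 1 = 31 ways to divide the 6 stops into two non-empty groups. For each, the best each vehicle can do is its own shortest tour through its group:
  {R2} + {Q4, N2, X7, T2, J6}: 30 + 82 = 112
  {Q4} + {R2, N2, X7, T2, J6}: 36 + 81 = 117
  {R2, Q4} + {N2, X7, T2, J6}: 36 + 64 = 100
  {N2} + {R2, Q4, X7, T2, J6}: 8 + 82 = 90
  {R2, N2} + {Q4, X7, T2, J6}: 32 + 82 = 114
  {Q4, N2} + {R2, X7, T2, J6}: 38 + 81 = 119
  … (31 splits in total)
  {X7} + {R2, Q4, N2, T2, J6}: 10 + 72 = 82  ← best
Best: vehicle 1 00 → X7 → 00 = 10; vehicle 2 00 → N2 → J6 → R2 → Q4 → T2 → 00 = 72; combined 82.

Minimum combined distance: 82 min.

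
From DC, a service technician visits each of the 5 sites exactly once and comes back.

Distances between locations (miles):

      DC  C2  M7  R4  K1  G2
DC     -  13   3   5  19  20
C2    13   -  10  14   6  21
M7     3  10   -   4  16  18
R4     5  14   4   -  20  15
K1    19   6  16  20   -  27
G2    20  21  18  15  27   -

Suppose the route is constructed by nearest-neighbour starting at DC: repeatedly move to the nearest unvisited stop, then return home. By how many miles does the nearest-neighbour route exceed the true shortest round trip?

The nearest-neighbour route is 8 miles longer than optimal.

DC: M7=3, R4=5, C2=13, K1=19, G2=20 ⇒ M7
M7: R4=4, C2=10, K1=16, G2=18 ⇒ R4
R4: C2=14, G2=15, K1=20 ⇒ C2
C2: K1=6, G2=21 ⇒ K1
K1: G2=27 ⇒ G2
NN route DC → M7 → R4 → C2 → K1 → G2 → DC costs 74.
Optimal: DC → M7 → C2 → K1 → G2 → R4 → DC costs 66 (by enumerating all 60 distinct tours).
Excess = 74 − 66 = 8.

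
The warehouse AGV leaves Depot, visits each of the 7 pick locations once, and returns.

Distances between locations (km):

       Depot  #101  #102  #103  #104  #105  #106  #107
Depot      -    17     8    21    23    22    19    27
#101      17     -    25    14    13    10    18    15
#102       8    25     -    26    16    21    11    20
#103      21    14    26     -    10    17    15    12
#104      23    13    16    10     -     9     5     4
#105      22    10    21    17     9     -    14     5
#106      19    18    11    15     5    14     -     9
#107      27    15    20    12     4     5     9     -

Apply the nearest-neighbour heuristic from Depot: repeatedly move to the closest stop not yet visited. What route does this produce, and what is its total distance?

Nearest-neighbour total = 78 km; route Depot → #102 → #106 → #104 → #107 → #105 → #101 → #103 → Depot.

At Depot the remaining stops are #102 8, #101 17, #106 19, #103 21, #105 22, #104 23, #107 27; go to #102.
At #102 the remaining stops are #106 11, #104 16, #107 20, #105 21, #101 25, #103 26; go to #106.
At #106 the remaining stops are #104 5, #107 9, #105 14, #103 15, #101 18; go to #104.
At #104 the remaining stops are #107 4, #105 9, #103 10, #101 13; go to #107.
At #107 the remaining stops are #105 5, #103 12, #101 15; go to #105.
At #105 the remaining stops are #101 10, #103 17; go to #101.
At #101 the remaining stops are #103 14; go to #103.
Return #103→Depot: 21.
Total = 8 + 11 + 5 + 4 + 5 + 10 + 14 + 21 = 78.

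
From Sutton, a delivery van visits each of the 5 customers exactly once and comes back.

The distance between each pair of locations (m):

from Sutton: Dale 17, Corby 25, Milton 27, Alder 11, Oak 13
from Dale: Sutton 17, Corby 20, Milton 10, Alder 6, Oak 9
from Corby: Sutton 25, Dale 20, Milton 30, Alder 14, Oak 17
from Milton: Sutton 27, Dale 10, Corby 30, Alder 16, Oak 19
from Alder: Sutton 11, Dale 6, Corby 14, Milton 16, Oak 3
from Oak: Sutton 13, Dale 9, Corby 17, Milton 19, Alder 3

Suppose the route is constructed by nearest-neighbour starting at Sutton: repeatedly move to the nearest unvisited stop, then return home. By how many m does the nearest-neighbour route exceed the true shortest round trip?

Sutton: Alder=11, Oak=13, Dale=17, Corby=25, Milton=27 ⇒ Alder
Alder: Oak=3, Dale=6, Corby=14, Milton=16 ⇒ Oak
Oak: Dale=9, Corby=17, Milton=19 ⇒ Dale
Dale: Milton=10, Corby=20 ⇒ Milton
Milton: Corby=30 ⇒ Corby
NN route Sutton → Alder → Oak → Dale → Milton → Corby → Sutton costs 88.
Optimal: Sutton → Dale → Milton → Corby → Alder → Oak → Sutton costs 87 (by enumerating all 60 distinct tours).
Excess = 88 − 87 = 1.

The nearest-neighbour route is 1 m longer than optimal.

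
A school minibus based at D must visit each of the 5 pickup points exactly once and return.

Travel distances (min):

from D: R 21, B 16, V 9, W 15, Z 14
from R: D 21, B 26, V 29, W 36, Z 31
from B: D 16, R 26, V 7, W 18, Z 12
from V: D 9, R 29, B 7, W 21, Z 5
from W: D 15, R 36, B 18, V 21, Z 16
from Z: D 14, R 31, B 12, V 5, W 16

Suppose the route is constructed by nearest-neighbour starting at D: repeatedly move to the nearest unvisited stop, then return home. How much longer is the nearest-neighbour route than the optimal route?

The nearest-neighbour route is 11 min longer than optimal.

D: V=9, Z=14, W=15, B=16, R=21 ⇒ V
V: Z=5, B=7, W=21, R=29 ⇒ Z
Z: B=12, W=16, R=31 ⇒ B
B: W=18, R=26 ⇒ W
W: R=36 ⇒ R
NN route D → V → Z → B → W → R → D costs 101.
Optimal: D → R → B → V → Z → W → D costs 90 (by enumerating all 60 distinct tours).
Excess = 101 − 90 = 11.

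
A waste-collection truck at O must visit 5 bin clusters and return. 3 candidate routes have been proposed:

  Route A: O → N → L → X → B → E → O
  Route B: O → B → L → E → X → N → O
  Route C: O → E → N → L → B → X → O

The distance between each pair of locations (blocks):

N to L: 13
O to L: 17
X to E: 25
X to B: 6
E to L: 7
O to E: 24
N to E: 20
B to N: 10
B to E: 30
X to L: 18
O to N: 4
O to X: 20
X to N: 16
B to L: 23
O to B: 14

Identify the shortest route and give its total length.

Route A: 4 + 13 + 18 + 6 + 30 + 24 = 95
Route B: 14 + 23 + 7 + 25 + 16 + 4 = 89
Route C: 24 + 20 + 13 + 23 + 6 + 20 = 106

Shortest is Route B, total 89 blocks.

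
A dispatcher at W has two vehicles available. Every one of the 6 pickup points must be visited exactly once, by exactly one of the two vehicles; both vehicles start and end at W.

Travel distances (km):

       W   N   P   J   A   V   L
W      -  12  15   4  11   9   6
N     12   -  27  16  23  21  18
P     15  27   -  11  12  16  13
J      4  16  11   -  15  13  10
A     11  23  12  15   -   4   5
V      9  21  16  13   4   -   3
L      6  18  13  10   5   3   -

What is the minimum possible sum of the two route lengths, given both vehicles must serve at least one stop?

Check every non-empty split of the stops between the two vehicles; for each half take its own optimal tour:
  {N} + {P, J, A, V, L}: 24 + 40 = 64
  {P} + {N, J, A, V, L}: 30 + 56 = 86
  {N, P} + {J, A, V, L}: 54 + 32 = 86
  {J} + {N, P, A, V, L}: 8 + 64 = 72
  {N, J} + {P, A, V, L}: 32 + 40 = 72
  {P, J} + {N, A, V, L}: 30 + 48 = 78
  … (31 splits in total)
Best: vehicle 1 W → N → W = 24; vehicle 2 W → J → P → A → V → L → W = 40; combined 64.

Minimum combined distance: 64 km.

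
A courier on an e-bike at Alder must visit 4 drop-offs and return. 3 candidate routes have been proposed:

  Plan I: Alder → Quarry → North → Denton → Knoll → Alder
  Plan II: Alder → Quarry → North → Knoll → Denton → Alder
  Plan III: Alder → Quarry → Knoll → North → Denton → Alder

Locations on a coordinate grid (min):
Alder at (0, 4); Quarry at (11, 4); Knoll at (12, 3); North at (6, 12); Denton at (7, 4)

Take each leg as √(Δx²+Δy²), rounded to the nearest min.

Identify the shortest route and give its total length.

Plan I: 11 + 9 + 8 + 5 + 12 = 45
Plan II: 11 + 9 + 11 + 5 + 7 = 43
Plan III: 11 + 1 + 11 + 8 + 7 = 38

Shortest is Plan III, total 38 min.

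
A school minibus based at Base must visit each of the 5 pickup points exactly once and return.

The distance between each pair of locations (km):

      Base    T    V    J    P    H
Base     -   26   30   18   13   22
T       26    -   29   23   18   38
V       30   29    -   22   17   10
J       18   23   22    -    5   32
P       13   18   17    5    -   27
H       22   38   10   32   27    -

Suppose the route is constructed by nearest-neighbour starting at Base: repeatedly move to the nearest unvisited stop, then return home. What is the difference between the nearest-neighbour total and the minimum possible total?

Excess over optimum: 12 km.

Base: P=13, J=18, H=22, T=26, V=30 ⇒ P
P: J=5, V=17, T=18, H=27 ⇒ J
J: V=22, T=23, H=32 ⇒ V
V: H=10, T=29 ⇒ H
H: T=38 ⇒ T
NN route Base → P → J → V → H → T → Base costs 114.
Optimal: Base → J → P → T → V → H → Base costs 102 (by enumerating all 60 distinct tours).
Excess = 114 − 102 = 12.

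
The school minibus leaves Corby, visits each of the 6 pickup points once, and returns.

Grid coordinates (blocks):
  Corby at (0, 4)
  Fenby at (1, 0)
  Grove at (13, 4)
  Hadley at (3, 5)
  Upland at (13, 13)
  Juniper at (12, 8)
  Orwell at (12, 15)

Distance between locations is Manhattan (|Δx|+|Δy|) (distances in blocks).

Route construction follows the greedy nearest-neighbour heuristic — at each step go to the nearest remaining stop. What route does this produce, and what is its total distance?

From Corby: distances to unvisited — Hadley=4, Fenby=5, Grove=13, Juniper=16, Upland=22, Orwell=23. Nearest is Hadley (4).
From Hadley: distances to unvisited — Fenby=7, Grove=11, Juniper=12, Upland=18, Orwell=19. Nearest is Fenby (7).
From Fenby: distances to unvisited — Grove=16, Juniper=19, Upland=25, Orwell=26. Nearest is Grove (16).
From Grove: distances to unvisited — Juniper=5, Upland=9, Orwell=12. Nearest is Juniper (5).
From Juniper: distances to unvisited — Upland=6, Orwell=7. Nearest is Upland (6).
From Upland: distances to unvisited — Orwell=3. Nearest is Orwell (3).
Return Orwell→Corby: 23.
Total = 4 + 7 + 16 + 5 + 6 + 3 + 23 = 64.

Total distance 64 blocks via the nearest-neighbour route Corby → Hadley → Fenby → Grove → Juniper → Upland → Orwell → Corby.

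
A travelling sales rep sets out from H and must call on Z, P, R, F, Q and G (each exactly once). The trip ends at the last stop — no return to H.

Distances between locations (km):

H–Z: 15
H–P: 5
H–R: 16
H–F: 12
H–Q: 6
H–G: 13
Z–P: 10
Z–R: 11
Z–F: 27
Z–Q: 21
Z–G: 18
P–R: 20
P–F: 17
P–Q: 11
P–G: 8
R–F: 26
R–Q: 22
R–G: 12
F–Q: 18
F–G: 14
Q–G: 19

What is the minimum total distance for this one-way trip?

64 km — the minimum one-way total.

There are 6! = 720 possible orderings.
H → Z → P → R → F → Q → G: 15+10+20+26+18+19 = 108
H → Z → P → R → F → G → Q: 15+10+20+26+14+19 = 104
H → Z → P → R → Q → F → G: 15+10+20+22+18+14 = 99
H → Z → P → R → Q → G → F: 15+10+20+22+19+14 = 100
H → Z → P → R → G → F → Q: 15+10+20+12+14+18 = 89
H → Z → P → R → G → Q → F: 15+10+20+12+19+18 = 94
H → Z → P → F → R → Q → G: 15+10+17+26+22+19 = 109
H → Z → P → F → R → G → Q: 15+10+17+26+12+19 = 99
… (712 more)
H → Q → P → Z → R → G → F: 6+11+10+11+12+14 = 64  ← best
The minimum is 64.
One shortest path: H → Q → P → Z → R → G → F.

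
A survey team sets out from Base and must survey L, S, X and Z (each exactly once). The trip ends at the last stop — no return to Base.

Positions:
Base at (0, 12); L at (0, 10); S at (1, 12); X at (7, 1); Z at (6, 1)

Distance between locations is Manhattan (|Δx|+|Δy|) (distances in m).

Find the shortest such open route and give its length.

20 m — the minimum one-way total.

There are 4! = 24 possible orderings.
Base → L → S → X → Z: 2+3+17+1 = 23
Base → L → S → Z → X: 2+3+16+1 = 22
Base → L → X → S → Z: 2+16+17+16 = 51
Base → L → X → Z → S: 2+16+1+16 = 35
Base → L → Z → S → X: 2+15+16+17 = 50
Base → L → Z → X → S: 2+15+1+17 = 35
Base → S → L → X → Z: 1+3+16+1 = 21
Base → S → L → Z → X: 1+3+15+1 = 20
Base → S → X → L → Z: 1+17+16+15 = 49
Base → S → X → Z → L: 1+17+1+15 = 34
Base → S → Z → L → X: 1+16+15+16 = 48
Base → S → Z → X → L: 1+16+1+16 = 34
Base → X → L → S → Z: 18+16+3+16 = 53
Base → X → L → Z → S: 18+16+15+16 = 65
… (10 more)
The minimum is 20.
One shortest path: Base → S → L → Z → X.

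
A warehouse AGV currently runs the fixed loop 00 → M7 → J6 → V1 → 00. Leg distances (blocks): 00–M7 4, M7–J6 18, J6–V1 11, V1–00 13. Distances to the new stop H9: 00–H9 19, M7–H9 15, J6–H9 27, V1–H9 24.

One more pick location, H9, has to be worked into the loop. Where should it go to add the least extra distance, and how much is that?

Minimum extra distance: 24 blocks, inserting H9 between M7 and J6.

Insertion cost between consecutive stops i–j is d(i,H9) + d(H9,j) − d(i,j):
  between 00 and M7: 19 + 15 − 4 = 30
  between M7 and J6: 15 + 27 − 18 = 24
  between J6 and V1: 27 + 24 − 11 = 40
  between V1 and 00: 24 + 19 − 13 = 30
Cheapest insertion is between M7 and J6, adding 24.
New total = 46 + 24 = 70.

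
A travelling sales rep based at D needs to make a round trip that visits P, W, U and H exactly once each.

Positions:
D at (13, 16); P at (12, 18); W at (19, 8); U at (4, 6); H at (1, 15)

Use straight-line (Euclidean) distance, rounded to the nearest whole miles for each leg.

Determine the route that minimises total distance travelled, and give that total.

D - P - W - U - H - D: 2+12+15+9+12 = 50
D - P - W - H - U - D: 2+12+19+9+13 = 55
D - P - U - W - H - D: 2+14+15+19+12 = 62
D - P - U - H - W - D: 2+14+9+19+10 = 54
D - P - H - W - U - D: 2+11+19+15+13 = 60
D - P - H - U - W - D: 2+11+9+15+10 = 47
D - W - P - U - H - D: 10+12+14+9+12 = 57
D - W - P - H - U - D: 10+12+11+9+13 = 55
D - W - U - P - H - D: 10+15+14+11+12 = 62
D - W - H - P - U - D: 10+19+11+14+13 = 67
D - U - P - W - H - D: 13+14+12+19+12 = 70
D - U - W - P - H - D: 13+15+12+11+12 = 63
The minimum is 47.
One optimal route: D → P → H → U → W → D (or its reverse).

Shortest round trip = 47 miles.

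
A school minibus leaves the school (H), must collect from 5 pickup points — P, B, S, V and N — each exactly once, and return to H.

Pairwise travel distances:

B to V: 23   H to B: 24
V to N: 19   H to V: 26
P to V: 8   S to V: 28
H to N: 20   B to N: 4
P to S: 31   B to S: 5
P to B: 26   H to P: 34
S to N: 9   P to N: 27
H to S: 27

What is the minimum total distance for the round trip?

There are 60 distinct closed tours to check (reversals are equivalent).
H→P→B→S→V→N→H: 34+26+5+28+19+20 = 132
H→P→B→S→N→V→H: 34+26+5+9+19+26 = 119
H→P→B→V→S→N→H: 34+26+23+28+9+20 = 140
H→P→B→V→N→S→H: 34+26+23+19+9+27 = 138
H→P→B→N→S→V→H: 34+26+4+9+28+26 = 127
H→P→B→N→V→S→H: 34+26+4+19+28+27 = 138
H→P→S→B→V→N→H: 34+31+5+23+19+20 = 132
H→P→S→B→N→V→H: 34+31+5+4+19+26 = 119
H→P→S→V→B→N→H: 34+31+28+23+4+20 = 140
H→P→S→V→N→B→H: 34+31+28+19+4+24 = 140
H→P→S→N→B→V→H: 34+31+9+4+23+26 = 127
H→P→S→N→V→B→H: 34+31+9+19+23+24 = 140
H→P→V→B→S→N→H: 34+8+23+5+9+20 = 99
H→P→V→B→N→S→H: 34+8+23+4+9+27 = 105
… (46 more)
H→V→P→B→S→N→H: 26+8+26+5+9+20 = 94  ← best
The minimum is 94.
One optimal route: H → V → P → B → S → N → H (or its reverse).

Shortest round trip = 94.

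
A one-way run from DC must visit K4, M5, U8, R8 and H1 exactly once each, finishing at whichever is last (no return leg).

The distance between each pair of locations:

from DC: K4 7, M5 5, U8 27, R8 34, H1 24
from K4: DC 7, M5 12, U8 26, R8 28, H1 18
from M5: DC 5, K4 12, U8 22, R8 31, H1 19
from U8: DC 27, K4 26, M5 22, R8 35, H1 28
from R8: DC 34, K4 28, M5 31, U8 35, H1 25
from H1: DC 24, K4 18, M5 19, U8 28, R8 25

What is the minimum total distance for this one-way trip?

There are 5! = 120 possible orderings.
DC - K4 - M5 - U8 - R8 - H1: 7+12+22+35+25 = 101
DC - K4 - M5 - U8 - H1 - R8: 7+12+22+28+25 = 94
DC - K4 - M5 - R8 - U8 - H1: 7+12+31+35+28 = 113
DC - K4 - M5 - R8 - H1 - U8: 7+12+31+25+28 = 103
DC - K4 - M5 - H1 - U8 - R8: 7+12+19+28+35 = 101
DC - K4 - M5 - H1 - R8 - U8: 7+12+19+25+35 = 98
DC - K4 - U8 - M5 - R8 - H1: 7+26+22+31+25 = 111
DC - K4 - U8 - M5 - H1 - R8: 7+26+22+19+25 = 99
DC - K4 - U8 - R8 - M5 - H1: 7+26+35+31+19 = 118
DC - K4 - U8 - R8 - H1 - M5: 7+26+35+25+19 = 112
DC - K4 - U8 - H1 - M5 - R8: 7+26+28+19+31 = 111
DC - K4 - U8 - H1 - R8 - M5: 7+26+28+25+31 = 117
DC - K4 - R8 - M5 - U8 - H1: 7+28+31+22+28 = 116
DC - K4 - R8 - M5 - H1 - U8: 7+28+31+19+28 = 113
… (106 more)
The minimum is 94.
One shortest path: DC → K4 → M5 → U8 → H1 → R8.

Shortest open route: 94.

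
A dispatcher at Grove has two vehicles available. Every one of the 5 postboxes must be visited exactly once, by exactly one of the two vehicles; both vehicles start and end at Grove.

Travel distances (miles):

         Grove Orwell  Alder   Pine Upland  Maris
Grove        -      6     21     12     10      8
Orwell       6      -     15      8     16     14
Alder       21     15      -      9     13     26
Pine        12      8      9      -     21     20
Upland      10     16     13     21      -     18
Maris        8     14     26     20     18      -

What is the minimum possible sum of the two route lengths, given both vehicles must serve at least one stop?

Check every non-empty split of the stops between the two vehicles; for each half take its own optimal tour:
  {Orwell} + {Alder, Pine, Upland, Maris}: 12 + 60 = 72
  {Alder} + {Orwell, Pine, Upland, Maris}: 42 + 61 = 103
  {Orwell, Alder} + {Pine, Upland, Maris}: 42 + 59 = 101
  {Pine} + {Orwell, Alder, Upland, Maris}: 24 + 60 = 84
  {Orwell, Pine} + {Alder, Upland, Maris}: 26 + 57 = 83
  {Alder, Pine} + {Orwell, Upland, Maris}: 42 + 48 = 90
  … (15 splits in total)
  {Orwell, Alder, Pine, Upland} + {Maris}: 46 + 16 = 62  ← best
Best: vehicle 1 Grove → Orwell → Pine → Alder → Upland → Grove = 46; vehicle 2 Grove → Maris → Grove = 16; combined 62.

Minimum combined distance: 62 miles.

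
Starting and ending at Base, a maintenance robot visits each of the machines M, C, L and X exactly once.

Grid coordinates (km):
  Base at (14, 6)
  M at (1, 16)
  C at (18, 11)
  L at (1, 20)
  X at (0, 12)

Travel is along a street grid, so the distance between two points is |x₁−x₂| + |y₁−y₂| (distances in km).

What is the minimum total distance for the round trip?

Minimum total distance: 64 km.

With 4 stops there are 4!/2 = 12 distinct round trips (a route and its reverse cost the same).
Base → M → C → L → X → Base: 23+22+26+9+20 = 100
Base → M → C → X → L → Base: 23+22+19+9+27 = 100
Base → M → L → C → X → Base: 23+4+26+19+20 = 92
Base → M → L → X → C → Base: 23+4+9+19+9 = 64
Base → M → X → C → L → Base: 23+5+19+26+27 = 100
Base → M → X → L → C → Base: 23+5+9+26+9 = 72
Base → C → M → L → X → Base: 9+22+4+9+20 = 64
Base → C → M → X → L → Base: 9+22+5+9+27 = 72
Base → C → L → M → X → Base: 9+26+4+5+20 = 64
Base → C → X → M → L → Base: 9+19+5+4+27 = 64
Base → L → M → C → X → Base: 27+4+22+19+20 = 92
Base → L → C → M → X → Base: 27+26+22+5+20 = 100
The minimum is 64.
One optimal route: Base → M → L → X → C → Base (or its reverse).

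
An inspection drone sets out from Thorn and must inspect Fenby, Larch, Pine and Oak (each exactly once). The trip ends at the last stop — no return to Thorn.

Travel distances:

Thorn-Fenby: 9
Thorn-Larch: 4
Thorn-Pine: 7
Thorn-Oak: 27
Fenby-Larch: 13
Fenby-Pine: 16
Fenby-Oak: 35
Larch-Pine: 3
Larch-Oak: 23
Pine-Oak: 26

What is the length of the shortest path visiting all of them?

51 — the minimum one-way total.

There are 4! = 24 possible orderings.
Thorn→Fenby→Larch→Pine→Oak: 9+13+3+26 = 51
Thorn→Fenby→Larch→Oak→Pine: 9+13+23+26 = 71
Thorn→Fenby→Pine→Larch→Oak: 9+16+3+23 = 51
Thorn→Fenby→Pine→Oak→Larch: 9+16+26+23 = 74
Thorn→Fenby→Oak→Larch→Pine: 9+35+23+3 = 70
Thorn→Fenby→Oak→Pine→Larch: 9+35+26+3 = 73
Thorn→Larch→Fenby→Pine→Oak: 4+13+16+26 = 59
Thorn→Larch→Fenby→Oak→Pine: 4+13+35+26 = 78
Thorn→Larch→Pine→Fenby→Oak: 4+3+16+35 = 58
Thorn→Larch→Pine→Oak→Fenby: 4+3+26+35 = 68
Thorn→Larch→Oak→Fenby→Pine: 4+23+35+16 = 78
Thorn→Larch→Oak→Pine→Fenby: 4+23+26+16 = 69
Thorn→Pine→Fenby→Larch→Oak: 7+16+13+23 = 59
Thorn→Pine→Fenby→Oak→Larch: 7+16+35+23 = 81
… (10 more)
The minimum is 51.
One shortest path: Thorn → Fenby → Larch → Pine → Oak.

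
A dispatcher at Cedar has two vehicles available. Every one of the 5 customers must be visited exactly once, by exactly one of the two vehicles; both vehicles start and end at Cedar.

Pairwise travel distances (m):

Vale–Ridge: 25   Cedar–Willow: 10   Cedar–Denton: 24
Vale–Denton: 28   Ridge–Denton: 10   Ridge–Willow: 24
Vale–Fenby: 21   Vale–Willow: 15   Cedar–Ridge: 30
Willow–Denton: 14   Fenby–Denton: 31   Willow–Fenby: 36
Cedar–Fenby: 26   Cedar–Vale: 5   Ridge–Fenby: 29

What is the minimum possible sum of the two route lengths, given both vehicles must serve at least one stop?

99 m — the smallest possible combined total.

There are 2^4 − 1 = 15 ways to divide the 5 stops into two non-empty groups. For each, the best each vehicle can do is its own shortest tour through its group:
  {Vale} + {Ridge, Willow, Fenby, Denton}: 10 + 89 = 99
  {Ridge} + {Vale, Willow, Fenby, Denton}: 60 + 81 = 141
  {Vale, Ridge} + {Willow, Fenby, Denton}: 60 + 81 = 141
  {Willow} + {Vale, Ridge, Fenby, Denton}: 20 + 89 = 109
  {Vale, Willow} + {Ridge, Fenby, Denton}: 30 + 89 = 119
  {Ridge, Willow} + {Vale, Fenby, Denton}: 64 + 81 = 145
  … (15 splits in total)
Best: vehicle 1 Cedar → Vale → Cedar = 10; vehicle 2 Cedar → Willow → Denton → Ridge → Fenby → Cedar = 89; combined 99.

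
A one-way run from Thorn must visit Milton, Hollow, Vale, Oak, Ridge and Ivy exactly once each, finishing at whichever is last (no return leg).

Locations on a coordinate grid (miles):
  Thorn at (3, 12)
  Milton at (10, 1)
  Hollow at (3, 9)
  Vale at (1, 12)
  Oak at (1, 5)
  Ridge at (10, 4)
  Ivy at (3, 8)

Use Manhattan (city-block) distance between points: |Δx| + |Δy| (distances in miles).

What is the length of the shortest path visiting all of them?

Shortest open route: 26 miles.

There are 6! = 720 possible orderings.
Thorn → Milton → Hollow → Vale → Oak → Ridge → Ivy: 18+15+5+7+10+11 = 66
Thorn → Milton → Hollow → Vale → Oak → Ivy → Ridge: 18+15+5+7+5+11 = 61
Thorn → Milton → Hollow → Vale → Ridge → Oak → Ivy: 18+15+5+17+10+5 = 70
Thorn → Milton → Hollow → Vale → Ridge → Ivy → Oak: 18+15+5+17+11+5 = 71
Thorn → Milton → Hollow → Vale → Ivy → Oak → Ridge: 18+15+5+6+5+10 = 59
Thorn → Milton → Hollow → Vale → Ivy → Ridge → Oak: 18+15+5+6+11+10 = 65
Thorn → Milton → Hollow → Oak → Vale → Ridge → Ivy: 18+15+6+7+17+11 = 74
Thorn → Milton → Hollow → Oak → Vale → Ivy → Ridge: 18+15+6+7+6+11 = 63
… (712 more)
Thorn → Vale → Hollow → Ivy → Oak → Ridge → Milton: 2+5+1+5+10+3 = 26  ← best
The minimum is 26.
One shortest path: Thorn → Vale → Hollow → Ivy → Oak → Ridge → Milton.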